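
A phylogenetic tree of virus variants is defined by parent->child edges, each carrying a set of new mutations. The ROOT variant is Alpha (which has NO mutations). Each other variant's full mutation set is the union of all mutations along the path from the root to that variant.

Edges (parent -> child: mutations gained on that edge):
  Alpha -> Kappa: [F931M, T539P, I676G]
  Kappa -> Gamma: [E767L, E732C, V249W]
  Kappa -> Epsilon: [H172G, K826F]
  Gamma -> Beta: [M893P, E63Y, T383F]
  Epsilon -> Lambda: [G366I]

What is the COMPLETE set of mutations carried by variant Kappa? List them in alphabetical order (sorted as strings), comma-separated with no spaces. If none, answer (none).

Answer: F931M,I676G,T539P

Derivation:
At Alpha: gained [] -> total []
At Kappa: gained ['F931M', 'T539P', 'I676G'] -> total ['F931M', 'I676G', 'T539P']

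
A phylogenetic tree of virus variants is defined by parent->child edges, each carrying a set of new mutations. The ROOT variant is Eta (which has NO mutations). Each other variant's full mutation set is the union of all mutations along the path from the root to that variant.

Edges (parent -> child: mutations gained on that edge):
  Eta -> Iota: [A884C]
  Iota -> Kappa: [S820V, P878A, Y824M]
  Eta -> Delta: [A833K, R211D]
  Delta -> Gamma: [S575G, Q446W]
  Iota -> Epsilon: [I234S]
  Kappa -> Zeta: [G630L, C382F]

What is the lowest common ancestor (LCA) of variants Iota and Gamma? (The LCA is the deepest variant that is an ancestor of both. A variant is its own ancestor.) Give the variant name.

Path from root to Iota: Eta -> Iota
  ancestors of Iota: {Eta, Iota}
Path from root to Gamma: Eta -> Delta -> Gamma
  ancestors of Gamma: {Eta, Delta, Gamma}
Common ancestors: {Eta}
Walk up from Gamma: Gamma (not in ancestors of Iota), Delta (not in ancestors of Iota), Eta (in ancestors of Iota)
Deepest common ancestor (LCA) = Eta

Answer: Eta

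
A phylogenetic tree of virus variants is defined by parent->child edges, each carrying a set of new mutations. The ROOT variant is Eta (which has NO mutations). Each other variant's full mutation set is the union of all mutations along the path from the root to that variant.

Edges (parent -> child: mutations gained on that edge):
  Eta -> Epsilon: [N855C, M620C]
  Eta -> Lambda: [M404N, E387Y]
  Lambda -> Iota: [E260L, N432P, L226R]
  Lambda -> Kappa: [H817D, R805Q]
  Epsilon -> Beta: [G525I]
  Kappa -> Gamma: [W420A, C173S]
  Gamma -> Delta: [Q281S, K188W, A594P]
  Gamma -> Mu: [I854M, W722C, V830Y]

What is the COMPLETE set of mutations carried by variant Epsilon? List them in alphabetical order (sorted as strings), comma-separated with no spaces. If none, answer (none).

At Eta: gained [] -> total []
At Epsilon: gained ['N855C', 'M620C'] -> total ['M620C', 'N855C']

Answer: M620C,N855C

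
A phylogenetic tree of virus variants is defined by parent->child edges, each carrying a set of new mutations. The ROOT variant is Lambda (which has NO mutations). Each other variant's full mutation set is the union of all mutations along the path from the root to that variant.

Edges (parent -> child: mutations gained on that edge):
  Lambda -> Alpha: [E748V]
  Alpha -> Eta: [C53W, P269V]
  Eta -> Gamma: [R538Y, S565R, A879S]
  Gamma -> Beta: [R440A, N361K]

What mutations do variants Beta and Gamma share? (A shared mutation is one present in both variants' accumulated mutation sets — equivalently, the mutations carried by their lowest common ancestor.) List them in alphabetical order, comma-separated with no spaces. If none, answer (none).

Answer: A879S,C53W,E748V,P269V,R538Y,S565R

Derivation:
Accumulating mutations along path to Beta:
  At Lambda: gained [] -> total []
  At Alpha: gained ['E748V'] -> total ['E748V']
  At Eta: gained ['C53W', 'P269V'] -> total ['C53W', 'E748V', 'P269V']
  At Gamma: gained ['R538Y', 'S565R', 'A879S'] -> total ['A879S', 'C53W', 'E748V', 'P269V', 'R538Y', 'S565R']
  At Beta: gained ['R440A', 'N361K'] -> total ['A879S', 'C53W', 'E748V', 'N361K', 'P269V', 'R440A', 'R538Y', 'S565R']
Mutations(Beta) = ['A879S', 'C53W', 'E748V', 'N361K', 'P269V', 'R440A', 'R538Y', 'S565R']
Accumulating mutations along path to Gamma:
  At Lambda: gained [] -> total []
  At Alpha: gained ['E748V'] -> total ['E748V']
  At Eta: gained ['C53W', 'P269V'] -> total ['C53W', 'E748V', 'P269V']
  At Gamma: gained ['R538Y', 'S565R', 'A879S'] -> total ['A879S', 'C53W', 'E748V', 'P269V', 'R538Y', 'S565R']
Mutations(Gamma) = ['A879S', 'C53W', 'E748V', 'P269V', 'R538Y', 'S565R']
Intersection: ['A879S', 'C53W', 'E748V', 'N361K', 'P269V', 'R440A', 'R538Y', 'S565R'] ∩ ['A879S', 'C53W', 'E748V', 'P269V', 'R538Y', 'S565R'] = ['A879S', 'C53W', 'E748V', 'P269V', 'R538Y', 'S565R']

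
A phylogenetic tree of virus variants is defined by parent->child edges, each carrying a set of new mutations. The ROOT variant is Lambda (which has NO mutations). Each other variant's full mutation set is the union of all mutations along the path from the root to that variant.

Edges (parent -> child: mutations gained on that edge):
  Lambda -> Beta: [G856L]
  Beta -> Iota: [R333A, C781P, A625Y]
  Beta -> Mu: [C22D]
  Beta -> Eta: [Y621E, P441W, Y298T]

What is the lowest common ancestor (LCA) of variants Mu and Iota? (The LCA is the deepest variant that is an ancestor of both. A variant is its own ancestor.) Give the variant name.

Answer: Beta

Derivation:
Path from root to Mu: Lambda -> Beta -> Mu
  ancestors of Mu: {Lambda, Beta, Mu}
Path from root to Iota: Lambda -> Beta -> Iota
  ancestors of Iota: {Lambda, Beta, Iota}
Common ancestors: {Lambda, Beta}
Walk up from Iota: Iota (not in ancestors of Mu), Beta (in ancestors of Mu), Lambda (in ancestors of Mu)
Deepest common ancestor (LCA) = Beta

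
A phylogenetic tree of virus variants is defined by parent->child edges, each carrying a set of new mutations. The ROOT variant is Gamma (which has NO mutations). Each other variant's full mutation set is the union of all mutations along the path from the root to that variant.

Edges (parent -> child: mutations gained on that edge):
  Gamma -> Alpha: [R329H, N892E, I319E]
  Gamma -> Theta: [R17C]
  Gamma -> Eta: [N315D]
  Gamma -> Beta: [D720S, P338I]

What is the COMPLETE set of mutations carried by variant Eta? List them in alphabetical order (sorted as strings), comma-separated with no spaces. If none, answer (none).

At Gamma: gained [] -> total []
At Eta: gained ['N315D'] -> total ['N315D']

Answer: N315D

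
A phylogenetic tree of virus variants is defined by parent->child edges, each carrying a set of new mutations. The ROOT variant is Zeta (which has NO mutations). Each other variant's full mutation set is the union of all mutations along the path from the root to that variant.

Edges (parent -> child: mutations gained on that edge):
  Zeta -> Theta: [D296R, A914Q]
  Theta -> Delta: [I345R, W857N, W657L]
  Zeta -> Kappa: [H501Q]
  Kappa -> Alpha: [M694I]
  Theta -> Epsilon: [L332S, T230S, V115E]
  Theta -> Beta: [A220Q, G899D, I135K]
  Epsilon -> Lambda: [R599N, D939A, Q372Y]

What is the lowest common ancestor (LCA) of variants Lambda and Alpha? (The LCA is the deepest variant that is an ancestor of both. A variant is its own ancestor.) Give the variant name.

Path from root to Lambda: Zeta -> Theta -> Epsilon -> Lambda
  ancestors of Lambda: {Zeta, Theta, Epsilon, Lambda}
Path from root to Alpha: Zeta -> Kappa -> Alpha
  ancestors of Alpha: {Zeta, Kappa, Alpha}
Common ancestors: {Zeta}
Walk up from Alpha: Alpha (not in ancestors of Lambda), Kappa (not in ancestors of Lambda), Zeta (in ancestors of Lambda)
Deepest common ancestor (LCA) = Zeta

Answer: Zeta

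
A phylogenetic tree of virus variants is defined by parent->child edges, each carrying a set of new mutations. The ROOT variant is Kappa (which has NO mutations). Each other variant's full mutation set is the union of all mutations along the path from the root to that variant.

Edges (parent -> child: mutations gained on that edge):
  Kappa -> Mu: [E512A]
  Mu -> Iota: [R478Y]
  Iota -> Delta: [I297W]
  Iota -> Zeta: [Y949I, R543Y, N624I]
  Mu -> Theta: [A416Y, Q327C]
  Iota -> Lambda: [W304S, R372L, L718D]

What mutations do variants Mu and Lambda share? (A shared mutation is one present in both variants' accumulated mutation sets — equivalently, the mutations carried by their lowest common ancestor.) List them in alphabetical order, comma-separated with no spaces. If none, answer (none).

Answer: E512A

Derivation:
Accumulating mutations along path to Mu:
  At Kappa: gained [] -> total []
  At Mu: gained ['E512A'] -> total ['E512A']
Mutations(Mu) = ['E512A']
Accumulating mutations along path to Lambda:
  At Kappa: gained [] -> total []
  At Mu: gained ['E512A'] -> total ['E512A']
  At Iota: gained ['R478Y'] -> total ['E512A', 'R478Y']
  At Lambda: gained ['W304S', 'R372L', 'L718D'] -> total ['E512A', 'L718D', 'R372L', 'R478Y', 'W304S']
Mutations(Lambda) = ['E512A', 'L718D', 'R372L', 'R478Y', 'W304S']
Intersection: ['E512A'] ∩ ['E512A', 'L718D', 'R372L', 'R478Y', 'W304S'] = ['E512A']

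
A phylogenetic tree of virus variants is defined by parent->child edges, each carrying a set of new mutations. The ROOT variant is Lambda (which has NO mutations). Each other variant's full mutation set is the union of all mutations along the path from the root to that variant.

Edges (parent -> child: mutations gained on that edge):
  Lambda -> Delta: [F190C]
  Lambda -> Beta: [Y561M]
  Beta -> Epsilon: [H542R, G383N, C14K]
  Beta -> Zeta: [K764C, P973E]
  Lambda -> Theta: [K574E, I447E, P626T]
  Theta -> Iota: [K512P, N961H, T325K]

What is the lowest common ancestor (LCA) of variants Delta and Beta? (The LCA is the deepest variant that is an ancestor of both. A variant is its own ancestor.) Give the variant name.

Answer: Lambda

Derivation:
Path from root to Delta: Lambda -> Delta
  ancestors of Delta: {Lambda, Delta}
Path from root to Beta: Lambda -> Beta
  ancestors of Beta: {Lambda, Beta}
Common ancestors: {Lambda}
Walk up from Beta: Beta (not in ancestors of Delta), Lambda (in ancestors of Delta)
Deepest common ancestor (LCA) = Lambda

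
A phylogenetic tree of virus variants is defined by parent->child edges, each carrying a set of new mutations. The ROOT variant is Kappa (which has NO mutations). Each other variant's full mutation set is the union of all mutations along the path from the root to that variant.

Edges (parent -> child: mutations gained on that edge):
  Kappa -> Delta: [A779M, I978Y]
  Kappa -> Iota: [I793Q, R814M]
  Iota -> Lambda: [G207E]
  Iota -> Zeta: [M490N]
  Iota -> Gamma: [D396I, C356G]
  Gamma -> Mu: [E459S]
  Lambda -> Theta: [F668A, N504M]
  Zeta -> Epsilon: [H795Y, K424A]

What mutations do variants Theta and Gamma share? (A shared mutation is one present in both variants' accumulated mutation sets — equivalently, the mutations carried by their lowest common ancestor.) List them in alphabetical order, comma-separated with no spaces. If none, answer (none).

Accumulating mutations along path to Theta:
  At Kappa: gained [] -> total []
  At Iota: gained ['I793Q', 'R814M'] -> total ['I793Q', 'R814M']
  At Lambda: gained ['G207E'] -> total ['G207E', 'I793Q', 'R814M']
  At Theta: gained ['F668A', 'N504M'] -> total ['F668A', 'G207E', 'I793Q', 'N504M', 'R814M']
Mutations(Theta) = ['F668A', 'G207E', 'I793Q', 'N504M', 'R814M']
Accumulating mutations along path to Gamma:
  At Kappa: gained [] -> total []
  At Iota: gained ['I793Q', 'R814M'] -> total ['I793Q', 'R814M']
  At Gamma: gained ['D396I', 'C356G'] -> total ['C356G', 'D396I', 'I793Q', 'R814M']
Mutations(Gamma) = ['C356G', 'D396I', 'I793Q', 'R814M']
Intersection: ['F668A', 'G207E', 'I793Q', 'N504M', 'R814M'] ∩ ['C356G', 'D396I', 'I793Q', 'R814M'] = ['I793Q', 'R814M']

Answer: I793Q,R814M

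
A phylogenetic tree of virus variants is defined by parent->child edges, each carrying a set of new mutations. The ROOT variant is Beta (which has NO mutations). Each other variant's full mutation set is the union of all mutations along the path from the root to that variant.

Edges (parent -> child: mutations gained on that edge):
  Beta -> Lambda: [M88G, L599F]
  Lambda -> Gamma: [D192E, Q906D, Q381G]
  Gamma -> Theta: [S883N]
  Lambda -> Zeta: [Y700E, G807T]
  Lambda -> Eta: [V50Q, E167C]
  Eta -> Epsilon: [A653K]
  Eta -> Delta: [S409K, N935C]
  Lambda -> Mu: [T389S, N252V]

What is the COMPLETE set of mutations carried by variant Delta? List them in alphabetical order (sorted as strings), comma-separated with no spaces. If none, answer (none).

Answer: E167C,L599F,M88G,N935C,S409K,V50Q

Derivation:
At Beta: gained [] -> total []
At Lambda: gained ['M88G', 'L599F'] -> total ['L599F', 'M88G']
At Eta: gained ['V50Q', 'E167C'] -> total ['E167C', 'L599F', 'M88G', 'V50Q']
At Delta: gained ['S409K', 'N935C'] -> total ['E167C', 'L599F', 'M88G', 'N935C', 'S409K', 'V50Q']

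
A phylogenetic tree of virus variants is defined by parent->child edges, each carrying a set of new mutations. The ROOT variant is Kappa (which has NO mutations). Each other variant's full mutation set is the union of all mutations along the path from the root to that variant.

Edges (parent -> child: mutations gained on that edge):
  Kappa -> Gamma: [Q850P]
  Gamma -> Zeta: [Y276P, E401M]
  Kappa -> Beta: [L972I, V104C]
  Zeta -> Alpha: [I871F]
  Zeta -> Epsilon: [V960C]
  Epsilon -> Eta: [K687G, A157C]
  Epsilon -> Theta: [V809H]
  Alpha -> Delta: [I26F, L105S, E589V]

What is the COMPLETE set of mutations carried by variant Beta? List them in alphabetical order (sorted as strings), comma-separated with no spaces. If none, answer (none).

Answer: L972I,V104C

Derivation:
At Kappa: gained [] -> total []
At Beta: gained ['L972I', 'V104C'] -> total ['L972I', 'V104C']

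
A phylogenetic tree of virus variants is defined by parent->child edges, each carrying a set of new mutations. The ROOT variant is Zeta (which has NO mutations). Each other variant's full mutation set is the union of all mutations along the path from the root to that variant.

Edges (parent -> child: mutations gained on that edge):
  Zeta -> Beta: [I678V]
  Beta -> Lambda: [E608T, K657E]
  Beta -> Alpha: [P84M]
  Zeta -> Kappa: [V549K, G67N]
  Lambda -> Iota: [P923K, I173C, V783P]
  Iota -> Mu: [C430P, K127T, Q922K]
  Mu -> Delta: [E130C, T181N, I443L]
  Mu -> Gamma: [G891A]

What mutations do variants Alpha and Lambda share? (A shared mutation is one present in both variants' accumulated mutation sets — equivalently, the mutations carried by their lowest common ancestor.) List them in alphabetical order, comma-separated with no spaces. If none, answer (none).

Answer: I678V

Derivation:
Accumulating mutations along path to Alpha:
  At Zeta: gained [] -> total []
  At Beta: gained ['I678V'] -> total ['I678V']
  At Alpha: gained ['P84M'] -> total ['I678V', 'P84M']
Mutations(Alpha) = ['I678V', 'P84M']
Accumulating mutations along path to Lambda:
  At Zeta: gained [] -> total []
  At Beta: gained ['I678V'] -> total ['I678V']
  At Lambda: gained ['E608T', 'K657E'] -> total ['E608T', 'I678V', 'K657E']
Mutations(Lambda) = ['E608T', 'I678V', 'K657E']
Intersection: ['I678V', 'P84M'] ∩ ['E608T', 'I678V', 'K657E'] = ['I678V']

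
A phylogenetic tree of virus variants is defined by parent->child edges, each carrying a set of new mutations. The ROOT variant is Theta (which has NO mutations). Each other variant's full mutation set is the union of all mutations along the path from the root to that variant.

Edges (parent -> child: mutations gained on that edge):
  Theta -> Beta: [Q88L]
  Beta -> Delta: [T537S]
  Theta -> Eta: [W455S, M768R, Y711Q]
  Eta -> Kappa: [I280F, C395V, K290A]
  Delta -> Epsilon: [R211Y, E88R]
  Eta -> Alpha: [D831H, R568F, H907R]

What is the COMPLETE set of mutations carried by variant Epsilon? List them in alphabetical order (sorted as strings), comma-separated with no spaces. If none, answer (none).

Answer: E88R,Q88L,R211Y,T537S

Derivation:
At Theta: gained [] -> total []
At Beta: gained ['Q88L'] -> total ['Q88L']
At Delta: gained ['T537S'] -> total ['Q88L', 'T537S']
At Epsilon: gained ['R211Y', 'E88R'] -> total ['E88R', 'Q88L', 'R211Y', 'T537S']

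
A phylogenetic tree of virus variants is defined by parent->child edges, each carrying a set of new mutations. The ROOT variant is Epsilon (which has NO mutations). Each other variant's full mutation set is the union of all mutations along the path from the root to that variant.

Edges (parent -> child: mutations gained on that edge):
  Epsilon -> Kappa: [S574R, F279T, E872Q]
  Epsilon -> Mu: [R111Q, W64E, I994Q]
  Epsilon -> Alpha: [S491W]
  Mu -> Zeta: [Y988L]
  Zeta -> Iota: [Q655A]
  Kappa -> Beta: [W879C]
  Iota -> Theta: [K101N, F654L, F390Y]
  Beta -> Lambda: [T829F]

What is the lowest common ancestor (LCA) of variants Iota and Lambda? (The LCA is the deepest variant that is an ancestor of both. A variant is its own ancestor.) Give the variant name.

Answer: Epsilon

Derivation:
Path from root to Iota: Epsilon -> Mu -> Zeta -> Iota
  ancestors of Iota: {Epsilon, Mu, Zeta, Iota}
Path from root to Lambda: Epsilon -> Kappa -> Beta -> Lambda
  ancestors of Lambda: {Epsilon, Kappa, Beta, Lambda}
Common ancestors: {Epsilon}
Walk up from Lambda: Lambda (not in ancestors of Iota), Beta (not in ancestors of Iota), Kappa (not in ancestors of Iota), Epsilon (in ancestors of Iota)
Deepest common ancestor (LCA) = Epsilon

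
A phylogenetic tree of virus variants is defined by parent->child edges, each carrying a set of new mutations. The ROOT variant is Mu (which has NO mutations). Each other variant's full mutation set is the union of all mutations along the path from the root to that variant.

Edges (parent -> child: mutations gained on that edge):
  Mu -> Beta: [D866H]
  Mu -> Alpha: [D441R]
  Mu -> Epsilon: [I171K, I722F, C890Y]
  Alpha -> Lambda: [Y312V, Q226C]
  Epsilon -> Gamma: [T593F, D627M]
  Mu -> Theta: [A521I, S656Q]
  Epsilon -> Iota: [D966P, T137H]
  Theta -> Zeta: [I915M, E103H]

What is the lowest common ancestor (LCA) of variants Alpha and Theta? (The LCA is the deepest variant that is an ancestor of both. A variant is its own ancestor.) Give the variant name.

Answer: Mu

Derivation:
Path from root to Alpha: Mu -> Alpha
  ancestors of Alpha: {Mu, Alpha}
Path from root to Theta: Mu -> Theta
  ancestors of Theta: {Mu, Theta}
Common ancestors: {Mu}
Walk up from Theta: Theta (not in ancestors of Alpha), Mu (in ancestors of Alpha)
Deepest common ancestor (LCA) = Mu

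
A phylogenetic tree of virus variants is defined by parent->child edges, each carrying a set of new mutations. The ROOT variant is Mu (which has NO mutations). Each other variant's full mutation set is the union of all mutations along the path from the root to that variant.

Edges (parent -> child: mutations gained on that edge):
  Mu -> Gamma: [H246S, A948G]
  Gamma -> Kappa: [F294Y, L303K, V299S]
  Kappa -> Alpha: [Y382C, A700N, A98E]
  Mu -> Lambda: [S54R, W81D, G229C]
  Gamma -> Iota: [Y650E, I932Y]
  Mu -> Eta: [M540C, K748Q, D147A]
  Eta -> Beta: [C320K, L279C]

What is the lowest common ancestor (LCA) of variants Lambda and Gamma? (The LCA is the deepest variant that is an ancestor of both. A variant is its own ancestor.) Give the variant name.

Path from root to Lambda: Mu -> Lambda
  ancestors of Lambda: {Mu, Lambda}
Path from root to Gamma: Mu -> Gamma
  ancestors of Gamma: {Mu, Gamma}
Common ancestors: {Mu}
Walk up from Gamma: Gamma (not in ancestors of Lambda), Mu (in ancestors of Lambda)
Deepest common ancestor (LCA) = Mu

Answer: Mu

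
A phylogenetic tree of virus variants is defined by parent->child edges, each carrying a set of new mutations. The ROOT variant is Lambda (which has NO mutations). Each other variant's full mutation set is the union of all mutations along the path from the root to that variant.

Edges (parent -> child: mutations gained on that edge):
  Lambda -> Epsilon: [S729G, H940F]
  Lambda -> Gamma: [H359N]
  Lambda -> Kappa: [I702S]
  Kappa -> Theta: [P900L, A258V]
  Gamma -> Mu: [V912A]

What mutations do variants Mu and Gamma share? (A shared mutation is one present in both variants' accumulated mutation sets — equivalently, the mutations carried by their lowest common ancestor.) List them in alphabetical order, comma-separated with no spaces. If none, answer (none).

Accumulating mutations along path to Mu:
  At Lambda: gained [] -> total []
  At Gamma: gained ['H359N'] -> total ['H359N']
  At Mu: gained ['V912A'] -> total ['H359N', 'V912A']
Mutations(Mu) = ['H359N', 'V912A']
Accumulating mutations along path to Gamma:
  At Lambda: gained [] -> total []
  At Gamma: gained ['H359N'] -> total ['H359N']
Mutations(Gamma) = ['H359N']
Intersection: ['H359N', 'V912A'] ∩ ['H359N'] = ['H359N']

Answer: H359N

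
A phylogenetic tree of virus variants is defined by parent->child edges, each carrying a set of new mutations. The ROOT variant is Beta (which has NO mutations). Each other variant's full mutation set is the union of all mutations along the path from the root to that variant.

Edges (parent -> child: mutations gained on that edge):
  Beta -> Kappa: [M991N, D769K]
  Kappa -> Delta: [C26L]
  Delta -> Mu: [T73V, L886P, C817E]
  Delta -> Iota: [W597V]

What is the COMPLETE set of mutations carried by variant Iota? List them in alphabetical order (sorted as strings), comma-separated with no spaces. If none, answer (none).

Answer: C26L,D769K,M991N,W597V

Derivation:
At Beta: gained [] -> total []
At Kappa: gained ['M991N', 'D769K'] -> total ['D769K', 'M991N']
At Delta: gained ['C26L'] -> total ['C26L', 'D769K', 'M991N']
At Iota: gained ['W597V'] -> total ['C26L', 'D769K', 'M991N', 'W597V']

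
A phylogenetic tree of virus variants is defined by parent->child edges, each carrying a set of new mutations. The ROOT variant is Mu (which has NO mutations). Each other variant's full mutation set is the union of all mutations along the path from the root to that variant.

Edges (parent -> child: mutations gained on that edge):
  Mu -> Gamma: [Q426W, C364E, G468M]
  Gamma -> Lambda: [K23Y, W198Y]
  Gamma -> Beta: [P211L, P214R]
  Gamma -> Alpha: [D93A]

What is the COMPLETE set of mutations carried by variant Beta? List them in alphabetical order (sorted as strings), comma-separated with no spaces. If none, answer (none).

Answer: C364E,G468M,P211L,P214R,Q426W

Derivation:
At Mu: gained [] -> total []
At Gamma: gained ['Q426W', 'C364E', 'G468M'] -> total ['C364E', 'G468M', 'Q426W']
At Beta: gained ['P211L', 'P214R'] -> total ['C364E', 'G468M', 'P211L', 'P214R', 'Q426W']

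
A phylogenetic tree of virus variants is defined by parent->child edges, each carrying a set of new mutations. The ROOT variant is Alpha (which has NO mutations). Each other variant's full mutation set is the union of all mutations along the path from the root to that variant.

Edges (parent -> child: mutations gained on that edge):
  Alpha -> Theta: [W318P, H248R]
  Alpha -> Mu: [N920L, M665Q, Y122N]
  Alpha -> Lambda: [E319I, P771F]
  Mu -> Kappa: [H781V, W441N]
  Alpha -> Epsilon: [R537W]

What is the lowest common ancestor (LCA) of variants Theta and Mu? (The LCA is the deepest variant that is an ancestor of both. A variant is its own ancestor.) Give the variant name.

Path from root to Theta: Alpha -> Theta
  ancestors of Theta: {Alpha, Theta}
Path from root to Mu: Alpha -> Mu
  ancestors of Mu: {Alpha, Mu}
Common ancestors: {Alpha}
Walk up from Mu: Mu (not in ancestors of Theta), Alpha (in ancestors of Theta)
Deepest common ancestor (LCA) = Alpha

Answer: Alpha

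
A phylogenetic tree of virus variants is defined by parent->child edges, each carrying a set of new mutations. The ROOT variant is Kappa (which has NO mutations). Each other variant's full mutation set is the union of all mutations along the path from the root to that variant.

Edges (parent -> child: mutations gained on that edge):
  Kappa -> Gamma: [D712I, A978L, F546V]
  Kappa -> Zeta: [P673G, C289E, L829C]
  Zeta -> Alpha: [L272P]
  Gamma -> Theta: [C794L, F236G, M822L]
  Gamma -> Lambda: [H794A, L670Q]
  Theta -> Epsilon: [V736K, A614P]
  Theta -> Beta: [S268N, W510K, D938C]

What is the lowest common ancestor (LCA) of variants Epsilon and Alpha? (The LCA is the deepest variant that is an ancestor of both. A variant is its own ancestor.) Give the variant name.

Answer: Kappa

Derivation:
Path from root to Epsilon: Kappa -> Gamma -> Theta -> Epsilon
  ancestors of Epsilon: {Kappa, Gamma, Theta, Epsilon}
Path from root to Alpha: Kappa -> Zeta -> Alpha
  ancestors of Alpha: {Kappa, Zeta, Alpha}
Common ancestors: {Kappa}
Walk up from Alpha: Alpha (not in ancestors of Epsilon), Zeta (not in ancestors of Epsilon), Kappa (in ancestors of Epsilon)
Deepest common ancestor (LCA) = Kappa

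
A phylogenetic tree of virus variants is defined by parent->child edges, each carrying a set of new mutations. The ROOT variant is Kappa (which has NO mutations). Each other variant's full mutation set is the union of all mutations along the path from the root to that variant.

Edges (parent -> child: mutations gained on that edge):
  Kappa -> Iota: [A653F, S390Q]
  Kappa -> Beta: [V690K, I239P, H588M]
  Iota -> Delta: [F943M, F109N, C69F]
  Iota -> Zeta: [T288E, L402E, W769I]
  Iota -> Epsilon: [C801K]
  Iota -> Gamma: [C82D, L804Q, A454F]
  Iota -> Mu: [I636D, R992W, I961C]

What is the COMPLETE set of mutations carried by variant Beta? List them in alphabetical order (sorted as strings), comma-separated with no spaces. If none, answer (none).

At Kappa: gained [] -> total []
At Beta: gained ['V690K', 'I239P', 'H588M'] -> total ['H588M', 'I239P', 'V690K']

Answer: H588M,I239P,V690K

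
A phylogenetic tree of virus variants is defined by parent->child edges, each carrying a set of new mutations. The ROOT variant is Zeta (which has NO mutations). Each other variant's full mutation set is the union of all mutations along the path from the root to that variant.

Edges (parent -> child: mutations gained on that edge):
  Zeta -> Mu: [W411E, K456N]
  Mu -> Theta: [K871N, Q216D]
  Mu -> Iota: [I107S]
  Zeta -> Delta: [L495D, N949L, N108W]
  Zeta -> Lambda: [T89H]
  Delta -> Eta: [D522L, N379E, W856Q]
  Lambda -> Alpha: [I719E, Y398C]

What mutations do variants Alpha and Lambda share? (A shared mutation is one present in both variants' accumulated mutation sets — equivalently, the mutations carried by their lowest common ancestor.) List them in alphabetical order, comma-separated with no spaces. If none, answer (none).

Answer: T89H

Derivation:
Accumulating mutations along path to Alpha:
  At Zeta: gained [] -> total []
  At Lambda: gained ['T89H'] -> total ['T89H']
  At Alpha: gained ['I719E', 'Y398C'] -> total ['I719E', 'T89H', 'Y398C']
Mutations(Alpha) = ['I719E', 'T89H', 'Y398C']
Accumulating mutations along path to Lambda:
  At Zeta: gained [] -> total []
  At Lambda: gained ['T89H'] -> total ['T89H']
Mutations(Lambda) = ['T89H']
Intersection: ['I719E', 'T89H', 'Y398C'] ∩ ['T89H'] = ['T89H']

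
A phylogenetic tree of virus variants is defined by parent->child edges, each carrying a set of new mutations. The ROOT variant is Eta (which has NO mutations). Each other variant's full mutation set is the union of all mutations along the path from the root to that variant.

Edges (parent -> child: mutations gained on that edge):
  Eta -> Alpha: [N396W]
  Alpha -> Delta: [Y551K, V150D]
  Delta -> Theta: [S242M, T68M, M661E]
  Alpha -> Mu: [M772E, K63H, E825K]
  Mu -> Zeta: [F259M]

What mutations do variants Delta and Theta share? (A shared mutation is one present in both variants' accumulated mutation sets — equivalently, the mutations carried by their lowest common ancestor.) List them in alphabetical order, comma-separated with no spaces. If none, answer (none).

Answer: N396W,V150D,Y551K

Derivation:
Accumulating mutations along path to Delta:
  At Eta: gained [] -> total []
  At Alpha: gained ['N396W'] -> total ['N396W']
  At Delta: gained ['Y551K', 'V150D'] -> total ['N396W', 'V150D', 'Y551K']
Mutations(Delta) = ['N396W', 'V150D', 'Y551K']
Accumulating mutations along path to Theta:
  At Eta: gained [] -> total []
  At Alpha: gained ['N396W'] -> total ['N396W']
  At Delta: gained ['Y551K', 'V150D'] -> total ['N396W', 'V150D', 'Y551K']
  At Theta: gained ['S242M', 'T68M', 'M661E'] -> total ['M661E', 'N396W', 'S242M', 'T68M', 'V150D', 'Y551K']
Mutations(Theta) = ['M661E', 'N396W', 'S242M', 'T68M', 'V150D', 'Y551K']
Intersection: ['N396W', 'V150D', 'Y551K'] ∩ ['M661E', 'N396W', 'S242M', 'T68M', 'V150D', 'Y551K'] = ['N396W', 'V150D', 'Y551K']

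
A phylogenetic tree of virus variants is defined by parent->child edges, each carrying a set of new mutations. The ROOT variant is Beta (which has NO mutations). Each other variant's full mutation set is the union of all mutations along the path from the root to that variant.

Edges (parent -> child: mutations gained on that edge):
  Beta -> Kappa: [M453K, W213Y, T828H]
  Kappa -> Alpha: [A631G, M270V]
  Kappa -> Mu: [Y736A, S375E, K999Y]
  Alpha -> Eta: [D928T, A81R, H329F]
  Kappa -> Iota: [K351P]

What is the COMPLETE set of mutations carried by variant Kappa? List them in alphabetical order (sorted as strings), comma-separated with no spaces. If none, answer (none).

At Beta: gained [] -> total []
At Kappa: gained ['M453K', 'W213Y', 'T828H'] -> total ['M453K', 'T828H', 'W213Y']

Answer: M453K,T828H,W213Y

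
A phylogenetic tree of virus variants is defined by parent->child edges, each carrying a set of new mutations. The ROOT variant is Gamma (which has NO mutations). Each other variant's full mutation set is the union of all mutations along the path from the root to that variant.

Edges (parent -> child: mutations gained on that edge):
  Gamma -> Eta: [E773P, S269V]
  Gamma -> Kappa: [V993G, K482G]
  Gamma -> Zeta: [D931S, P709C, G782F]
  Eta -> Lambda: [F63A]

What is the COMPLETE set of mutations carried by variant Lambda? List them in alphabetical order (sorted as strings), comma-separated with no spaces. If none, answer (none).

Answer: E773P,F63A,S269V

Derivation:
At Gamma: gained [] -> total []
At Eta: gained ['E773P', 'S269V'] -> total ['E773P', 'S269V']
At Lambda: gained ['F63A'] -> total ['E773P', 'F63A', 'S269V']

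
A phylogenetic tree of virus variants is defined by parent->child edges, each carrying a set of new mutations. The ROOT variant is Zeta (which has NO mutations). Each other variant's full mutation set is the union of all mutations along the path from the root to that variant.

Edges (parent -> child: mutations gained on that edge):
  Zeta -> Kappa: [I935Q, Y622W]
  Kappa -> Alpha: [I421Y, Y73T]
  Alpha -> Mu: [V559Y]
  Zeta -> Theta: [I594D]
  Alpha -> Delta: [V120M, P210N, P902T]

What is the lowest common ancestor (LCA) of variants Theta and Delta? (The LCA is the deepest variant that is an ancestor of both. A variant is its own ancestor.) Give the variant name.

Path from root to Theta: Zeta -> Theta
  ancestors of Theta: {Zeta, Theta}
Path from root to Delta: Zeta -> Kappa -> Alpha -> Delta
  ancestors of Delta: {Zeta, Kappa, Alpha, Delta}
Common ancestors: {Zeta}
Walk up from Delta: Delta (not in ancestors of Theta), Alpha (not in ancestors of Theta), Kappa (not in ancestors of Theta), Zeta (in ancestors of Theta)
Deepest common ancestor (LCA) = Zeta

Answer: Zeta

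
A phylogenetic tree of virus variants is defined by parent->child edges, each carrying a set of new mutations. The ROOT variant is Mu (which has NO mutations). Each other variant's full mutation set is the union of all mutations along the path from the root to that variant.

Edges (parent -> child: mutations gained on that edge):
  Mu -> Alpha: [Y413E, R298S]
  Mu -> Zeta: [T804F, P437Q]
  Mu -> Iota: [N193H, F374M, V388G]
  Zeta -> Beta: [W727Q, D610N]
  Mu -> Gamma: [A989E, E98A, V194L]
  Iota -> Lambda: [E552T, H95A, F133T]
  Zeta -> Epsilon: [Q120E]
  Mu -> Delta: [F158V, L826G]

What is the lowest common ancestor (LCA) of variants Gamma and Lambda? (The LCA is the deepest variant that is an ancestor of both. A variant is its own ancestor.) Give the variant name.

Answer: Mu

Derivation:
Path from root to Gamma: Mu -> Gamma
  ancestors of Gamma: {Mu, Gamma}
Path from root to Lambda: Mu -> Iota -> Lambda
  ancestors of Lambda: {Mu, Iota, Lambda}
Common ancestors: {Mu}
Walk up from Lambda: Lambda (not in ancestors of Gamma), Iota (not in ancestors of Gamma), Mu (in ancestors of Gamma)
Deepest common ancestor (LCA) = Mu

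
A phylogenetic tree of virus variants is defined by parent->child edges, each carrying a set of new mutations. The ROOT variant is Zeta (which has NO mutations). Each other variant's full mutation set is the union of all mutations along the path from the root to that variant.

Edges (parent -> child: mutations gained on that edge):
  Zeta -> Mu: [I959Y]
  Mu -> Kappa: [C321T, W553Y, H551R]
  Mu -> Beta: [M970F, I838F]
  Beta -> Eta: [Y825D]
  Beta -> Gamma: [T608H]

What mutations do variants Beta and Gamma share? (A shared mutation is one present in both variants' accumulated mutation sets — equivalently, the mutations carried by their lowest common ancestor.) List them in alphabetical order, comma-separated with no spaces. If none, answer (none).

Answer: I838F,I959Y,M970F

Derivation:
Accumulating mutations along path to Beta:
  At Zeta: gained [] -> total []
  At Mu: gained ['I959Y'] -> total ['I959Y']
  At Beta: gained ['M970F', 'I838F'] -> total ['I838F', 'I959Y', 'M970F']
Mutations(Beta) = ['I838F', 'I959Y', 'M970F']
Accumulating mutations along path to Gamma:
  At Zeta: gained [] -> total []
  At Mu: gained ['I959Y'] -> total ['I959Y']
  At Beta: gained ['M970F', 'I838F'] -> total ['I838F', 'I959Y', 'M970F']
  At Gamma: gained ['T608H'] -> total ['I838F', 'I959Y', 'M970F', 'T608H']
Mutations(Gamma) = ['I838F', 'I959Y', 'M970F', 'T608H']
Intersection: ['I838F', 'I959Y', 'M970F'] ∩ ['I838F', 'I959Y', 'M970F', 'T608H'] = ['I838F', 'I959Y', 'M970F']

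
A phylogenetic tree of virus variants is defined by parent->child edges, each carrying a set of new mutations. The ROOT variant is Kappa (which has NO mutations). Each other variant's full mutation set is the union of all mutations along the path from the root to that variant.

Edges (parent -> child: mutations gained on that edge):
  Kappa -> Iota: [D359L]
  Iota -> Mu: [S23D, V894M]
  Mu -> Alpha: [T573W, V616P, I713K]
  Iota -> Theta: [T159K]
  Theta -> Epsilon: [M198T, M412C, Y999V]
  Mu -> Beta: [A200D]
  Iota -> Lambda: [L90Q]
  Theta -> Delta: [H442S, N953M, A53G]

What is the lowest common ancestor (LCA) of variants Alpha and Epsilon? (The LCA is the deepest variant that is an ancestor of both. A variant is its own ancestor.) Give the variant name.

Answer: Iota

Derivation:
Path from root to Alpha: Kappa -> Iota -> Mu -> Alpha
  ancestors of Alpha: {Kappa, Iota, Mu, Alpha}
Path from root to Epsilon: Kappa -> Iota -> Theta -> Epsilon
  ancestors of Epsilon: {Kappa, Iota, Theta, Epsilon}
Common ancestors: {Kappa, Iota}
Walk up from Epsilon: Epsilon (not in ancestors of Alpha), Theta (not in ancestors of Alpha), Iota (in ancestors of Alpha), Kappa (in ancestors of Alpha)
Deepest common ancestor (LCA) = Iota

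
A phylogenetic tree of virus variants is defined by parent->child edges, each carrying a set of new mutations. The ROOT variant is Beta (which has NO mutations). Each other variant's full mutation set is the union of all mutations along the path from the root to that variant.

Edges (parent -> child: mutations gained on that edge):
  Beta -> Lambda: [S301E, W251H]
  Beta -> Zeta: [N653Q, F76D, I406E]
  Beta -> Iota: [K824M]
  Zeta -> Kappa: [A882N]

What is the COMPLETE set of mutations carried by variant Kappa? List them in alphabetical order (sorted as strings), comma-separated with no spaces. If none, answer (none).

Answer: A882N,F76D,I406E,N653Q

Derivation:
At Beta: gained [] -> total []
At Zeta: gained ['N653Q', 'F76D', 'I406E'] -> total ['F76D', 'I406E', 'N653Q']
At Kappa: gained ['A882N'] -> total ['A882N', 'F76D', 'I406E', 'N653Q']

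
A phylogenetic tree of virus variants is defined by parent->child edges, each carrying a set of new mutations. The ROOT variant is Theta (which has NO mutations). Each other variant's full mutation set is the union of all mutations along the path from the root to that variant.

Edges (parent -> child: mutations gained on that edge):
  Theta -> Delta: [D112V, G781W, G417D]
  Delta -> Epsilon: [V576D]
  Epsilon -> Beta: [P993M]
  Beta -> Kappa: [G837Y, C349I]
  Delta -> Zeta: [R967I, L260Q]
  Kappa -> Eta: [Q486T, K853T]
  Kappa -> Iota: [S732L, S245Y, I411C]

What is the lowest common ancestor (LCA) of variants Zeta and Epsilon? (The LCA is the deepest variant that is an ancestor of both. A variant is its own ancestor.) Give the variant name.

Answer: Delta

Derivation:
Path from root to Zeta: Theta -> Delta -> Zeta
  ancestors of Zeta: {Theta, Delta, Zeta}
Path from root to Epsilon: Theta -> Delta -> Epsilon
  ancestors of Epsilon: {Theta, Delta, Epsilon}
Common ancestors: {Theta, Delta}
Walk up from Epsilon: Epsilon (not in ancestors of Zeta), Delta (in ancestors of Zeta), Theta (in ancestors of Zeta)
Deepest common ancestor (LCA) = Delta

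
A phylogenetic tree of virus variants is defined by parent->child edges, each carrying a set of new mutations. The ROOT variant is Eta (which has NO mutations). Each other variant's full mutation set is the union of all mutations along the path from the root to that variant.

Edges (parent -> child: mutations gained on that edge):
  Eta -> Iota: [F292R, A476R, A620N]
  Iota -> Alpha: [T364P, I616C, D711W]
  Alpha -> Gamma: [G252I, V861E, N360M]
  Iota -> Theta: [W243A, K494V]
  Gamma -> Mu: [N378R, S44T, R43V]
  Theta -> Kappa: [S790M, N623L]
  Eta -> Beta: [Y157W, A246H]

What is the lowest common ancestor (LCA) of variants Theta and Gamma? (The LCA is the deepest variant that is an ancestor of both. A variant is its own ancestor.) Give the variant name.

Answer: Iota

Derivation:
Path from root to Theta: Eta -> Iota -> Theta
  ancestors of Theta: {Eta, Iota, Theta}
Path from root to Gamma: Eta -> Iota -> Alpha -> Gamma
  ancestors of Gamma: {Eta, Iota, Alpha, Gamma}
Common ancestors: {Eta, Iota}
Walk up from Gamma: Gamma (not in ancestors of Theta), Alpha (not in ancestors of Theta), Iota (in ancestors of Theta), Eta (in ancestors of Theta)
Deepest common ancestor (LCA) = Iota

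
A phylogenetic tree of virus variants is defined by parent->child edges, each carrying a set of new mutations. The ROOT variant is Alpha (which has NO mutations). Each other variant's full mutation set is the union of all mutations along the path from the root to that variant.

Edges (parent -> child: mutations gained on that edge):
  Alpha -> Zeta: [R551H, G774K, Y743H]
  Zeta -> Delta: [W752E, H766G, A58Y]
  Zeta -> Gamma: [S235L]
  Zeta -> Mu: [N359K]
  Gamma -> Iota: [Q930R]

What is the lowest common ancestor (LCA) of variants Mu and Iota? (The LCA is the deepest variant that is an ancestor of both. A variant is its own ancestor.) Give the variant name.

Answer: Zeta

Derivation:
Path from root to Mu: Alpha -> Zeta -> Mu
  ancestors of Mu: {Alpha, Zeta, Mu}
Path from root to Iota: Alpha -> Zeta -> Gamma -> Iota
  ancestors of Iota: {Alpha, Zeta, Gamma, Iota}
Common ancestors: {Alpha, Zeta}
Walk up from Iota: Iota (not in ancestors of Mu), Gamma (not in ancestors of Mu), Zeta (in ancestors of Mu), Alpha (in ancestors of Mu)
Deepest common ancestor (LCA) = Zeta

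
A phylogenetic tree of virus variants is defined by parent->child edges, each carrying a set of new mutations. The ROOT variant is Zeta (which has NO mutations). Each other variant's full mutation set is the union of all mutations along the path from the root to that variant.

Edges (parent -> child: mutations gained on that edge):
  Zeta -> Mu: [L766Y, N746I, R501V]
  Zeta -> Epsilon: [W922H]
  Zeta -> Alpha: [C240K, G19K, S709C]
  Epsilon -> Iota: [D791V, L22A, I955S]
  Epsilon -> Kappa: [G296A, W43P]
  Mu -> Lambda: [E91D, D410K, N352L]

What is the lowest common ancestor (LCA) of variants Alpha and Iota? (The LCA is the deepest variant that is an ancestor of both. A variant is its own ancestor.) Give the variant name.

Answer: Zeta

Derivation:
Path from root to Alpha: Zeta -> Alpha
  ancestors of Alpha: {Zeta, Alpha}
Path from root to Iota: Zeta -> Epsilon -> Iota
  ancestors of Iota: {Zeta, Epsilon, Iota}
Common ancestors: {Zeta}
Walk up from Iota: Iota (not in ancestors of Alpha), Epsilon (not in ancestors of Alpha), Zeta (in ancestors of Alpha)
Deepest common ancestor (LCA) = Zeta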